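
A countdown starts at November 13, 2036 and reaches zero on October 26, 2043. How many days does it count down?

Nov 13, 2036 → Nov 13, 2037: 365 days.
Nov 13, 2037 → Nov 13, 2038: 365 days.
Nov 13, 2038 → Nov 13, 2039: 365 days.
Nov 13, 2039 → Nov 13, 2040: 366 days (Feb 29, 2040 is in that span).
Nov 13, 2040 → Nov 13, 2041: 365 days.
Nov 13, 2041 → Nov 13, 2042: 365 days.
Nov 13, 2042 → Dec 13, 2042: 30 days (November has 30).
Dec 13, 2042 → Jan 13, 2043: 31 days (December has 31).
Jan 13, 2043 → Feb 13, 2043: 31 days (January has 31).
Feb 13, 2043 → Mar 13, 2043: 28 days (February has 28).
Mar 13, 2043 → Apr 13, 2043: 31 days (March has 31).
Apr 13, 2043 → May 13, 2043: 30 days (April has 30).
May 13, 2043 → Jun 13, 2043: 31 days (May has 31).
Jun 13, 2043 → Jul 13, 2043: 30 days (June has 30).
Jul 13, 2043 → Aug 13, 2043: 31 days (July has 31).
Aug 13, 2043 → Sep 13, 2043: 31 days (August has 31).
Sep 13, 2043 → Oct 13, 2043: 30 days (September has 30).
Oct 13, 2043 → Oct 26, 2043: 13 days.
Total: 2538 days.

2538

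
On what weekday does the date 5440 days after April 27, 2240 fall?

Apr 27, 2240 is a Monday.
5440 mod 7 = 1, so 5440 days after a Monday is Monday + 1 = Tuesday.

Tuesday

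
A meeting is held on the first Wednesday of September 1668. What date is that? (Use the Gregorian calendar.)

September 1, 1668 is a Saturday.
The first Wednesday is therefore September 5 (4 days later).

September 5, 1668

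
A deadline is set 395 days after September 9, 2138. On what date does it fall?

Sep has 30 days: +22 → Oct 1, 2138 (373 left).
Oct has 31 days: +31 → Nov 1, 2138 (342 left).
Nov has 30 days: +30 → Dec 1, 2138 (312 left).
Dec has 31 days: +31 → Jan 1, 2139 (281 left).
Jan has 31 days: +31 → Feb 1, 2139 (250 left).
Feb has 28 days: +28 → Mar 1, 2139 (222 left).
Mar has 31 days: +31 → Apr 1, 2139 (191 left).
Apr has 30 days: +30 → May 1, 2139 (161 left).
May has 31 days: +31 → Jun 1, 2139 (130 left).
Jun has 30 days: +30 → Jul 1, 2139 (100 left).
Jul has 31 days: +31 → Aug 1, 2139 (69 left).
Aug has 31 days: +31 → Sep 1, 2139 (38 left).
Sep has 30 days: +30 → Oct 1, 2139 (8 left).
+8 → Oct 9, 2139.

October 9, 2139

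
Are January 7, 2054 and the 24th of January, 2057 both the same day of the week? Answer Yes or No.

From Jan 7, 2054 to Jan 24, 2057 is 1113 days.
1113 mod 7 = 0, so they are the same weekday.
(Jan 7, 2054 is a Wednesday; Jan 24, 2057 is a Wednesday.)

Yes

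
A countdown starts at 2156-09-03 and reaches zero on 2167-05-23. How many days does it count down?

3914

Sep 3, 2156 → Sep 3, 2157: 365 days.
Sep 3, 2157 → Sep 3, 2158: 365 days.
Sep 3, 2158 → Sep 3, 2159: 365 days.
Sep 3, 2159 → Sep 3, 2160: 366 days (Feb 29, 2160 is in that span).
Sep 3, 2160 → Sep 3, 2161: 365 days.
Sep 3, 2161 → Sep 3, 2162: 365 days.
Sep 3, 2162 → Sep 3, 2163: 365 days.
Sep 3, 2163 → Sep 3, 2164: 366 days (Feb 29, 2164 is in that span).
Sep 3, 2164 → Sep 3, 2165: 365 days.
Sep 3, 2165 → Sep 3, 2166: 365 days.
Sep 3, 2166 → Oct 3, 2166: 30 days (September has 30).
Oct 3, 2166 → Nov 3, 2166: 31 days (October has 31).
Nov 3, 2166 → Dec 3, 2166: 30 days (November has 30).
Dec 3, 2166 → Jan 3, 2167: 31 days (December has 31).
Jan 3, 2167 → Feb 3, 2167: 31 days (January has 31).
Feb 3, 2167 → Mar 3, 2167: 28 days (February has 28).
Mar 3, 2167 → Apr 3, 2167: 31 days (March has 31).
Apr 3, 2167 → May 3, 2167: 30 days (April has 30).
May 3, 2167 → May 23, 2167: 20 days.
Total: 3914 days.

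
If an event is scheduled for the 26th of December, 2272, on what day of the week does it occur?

Thursday

Doomsday rule: the anchor day for the 2200s is Friday. For year 72: 72÷12 = 6 r 0, and 0÷4 = 0, so 6+0+0 = 6.
Friday + 6 ≡ Thursday — that's 2272's doomsday.
In December the doomsday date is Dec 12.
Dec 26 is 14 days after Dec 12; 14 mod 7 = 0, so Thursday + 0 = Thursday.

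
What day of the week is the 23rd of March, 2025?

Doomsday rule: the anchor day for the 2000s is Tuesday. For year 25: 25÷12 = 2 r 1, and 1÷4 = 0, so 2+1+0 = 3.
Tuesday + 3 ≡ Friday — that's 2025's doomsday.
In March the doomsday date is Mar 14.
Mar 23 is 9 days after Mar 14; 9 mod 7 = 2, so Friday + 2 = Sunday.

Sunday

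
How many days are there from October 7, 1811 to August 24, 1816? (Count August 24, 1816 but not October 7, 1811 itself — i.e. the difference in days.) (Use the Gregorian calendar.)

1783

Oct 7, 1811 → Oct 7, 1812: 366 days (Feb 29, 1812 is in that span).
Oct 7, 1812 → Oct 7, 1813: 365 days.
Oct 7, 1813 → Oct 7, 1814: 365 days.
Oct 7, 1814 → Oct 7, 1815: 365 days.
Oct 7, 1815 → Nov 7, 1815: 31 days (October has 31).
Nov 7, 1815 → Dec 7, 1815: 30 days (November has 30).
Dec 7, 1815 → Jan 7, 1816: 31 days (December has 31).
Jan 7, 1816 → Feb 7, 1816: 31 days (January has 31).
Feb 7, 1816 → Mar 7, 1816: 29 days (February has 29).
Mar 7, 1816 → Apr 7, 1816: 31 days (March has 31).
Apr 7, 1816 → May 7, 1816: 30 days (April has 30).
May 7, 1816 → Jun 7, 1816: 31 days (May has 31).
Jun 7, 1816 → Jul 7, 1816: 30 days (June has 30).
Jul 7, 1816 → Aug 7, 1816: 31 days (July has 31).
Aug 7, 1816 → Aug 24, 1816: 17 days.
Total: 1783 days.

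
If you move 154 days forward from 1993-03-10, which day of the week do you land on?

First find the weekday of Mar 10, 1993. Doomsday rule: the anchor day for the 1900s is Wednesday. For year 93: 93÷12 = 7 r 9, and 9÷4 = 2, so 7+9+2 = 18.
Wednesday + 18 ≡ Sunday — that's 1993's doomsday.
In March the doomsday date is Mar 14.
Mar 10 is 4 days before Mar 14; 4 mod 7 = 4, so Sunday − 4 = Wednesday.
154 mod 7 = 0, so 154 days after a Wednesday is Wednesday + 0 = Wednesday.

Wednesday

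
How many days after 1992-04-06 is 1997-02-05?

1766

Apr 6, 1992 → Apr 6, 1993: 365 days.
Apr 6, 1993 → Apr 6, 1994: 365 days.
Apr 6, 1994 → Apr 6, 1995: 365 days.
Apr 6, 1995 → Apr 6, 1996: 366 days (Feb 29, 1996 is in that span).
Apr 6, 1996 → May 6, 1996: 30 days (April has 30).
May 6, 1996 → Jun 6, 1996: 31 days (May has 31).
Jun 6, 1996 → Jul 6, 1996: 30 days (June has 30).
Jul 6, 1996 → Aug 6, 1996: 31 days (July has 31).
Aug 6, 1996 → Sep 6, 1996: 31 days (August has 31).
Sep 6, 1996 → Oct 6, 1996: 30 days (September has 30).
Oct 6, 1996 → Nov 6, 1996: 31 days (October has 31).
Nov 6, 1996 → Dec 6, 1996: 30 days (November has 30).
Dec 6, 1996 → Jan 6, 1997: 31 days (December has 31).
Jan 6, 1997 → Feb 5, 1997: 30 days.
Total: 1766 days.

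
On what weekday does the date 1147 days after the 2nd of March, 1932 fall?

Mar 2, 1932 is a Wednesday.
1147 mod 7 = 6, so 1147 days after a Wednesday is Wednesday + 6 = Tuesday.

Tuesday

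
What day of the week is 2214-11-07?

Monday

January 1, 2214 is a Saturday.
Jan 1, 2214 → Feb 1, 2214: 31 days (January has 31).
Feb 1, 2214 → Mar 1, 2214: 28 days (February has 28).
Mar 1, 2214 → Apr 1, 2214: 31 days (March has 31).
Apr 1, 2214 → May 1, 2214: 30 days (April has 30).
May 1, 2214 → Jun 1, 2214: 31 days (May has 31).
Jun 1, 2214 → Jul 1, 2214: 30 days (June has 30).
Jul 1, 2214 → Aug 1, 2214: 31 days (July has 31).
Aug 1, 2214 → Sep 1, 2214: 31 days (August has 31).
Sep 1, 2214 → Oct 1, 2214: 30 days (September has 30).
Oct 1, 2214 → Nov 1, 2214: 31 days (October has 31).
Nov 1, 2214 → Nov 7, 2214: 6 days.
Total: 310 days.
310 mod 7 = 2, so Saturday + 2 = Monday.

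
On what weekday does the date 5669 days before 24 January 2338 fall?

Tuesday

Jan 24, 2338 is a Monday.
5669 mod 7 = 6, so 5669 days before a Monday is Monday − 6 = Tuesday.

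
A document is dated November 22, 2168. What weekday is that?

Tuesday

Doomsday rule: the anchor day for the 2100s is Sunday. For year 68: 68÷12 = 5 r 8, and 8÷4 = 2, so 5+8+2 = 15.
Sunday + 15 ≡ Monday — that's 2168's doomsday.
In November the doomsday date is Nov 7.
Nov 22 is 15 days after Nov 7; 15 mod 7 = 1, so Monday + 1 = Tuesday.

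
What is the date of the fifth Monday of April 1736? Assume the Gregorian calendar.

April 1, 1736 is a Sunday.
The first Monday is therefore April 2 (1 days later).
The fifth Monday is 2 + 4×7 = April 30.

April 30, 1736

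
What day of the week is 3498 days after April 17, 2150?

First find the weekday of Apr 17, 2150. Doomsday rule: the anchor day for the 2100s is Sunday. For year 50: 50÷12 = 4 r 2, and 2÷4 = 0, so 4+2+0 = 6.
Sunday + 6 ≡ Saturday — that's 2150's doomsday.
In April the doomsday date is Apr 4.
Apr 17 is 13 days after Apr 4; 13 mod 7 = 6, so Saturday + 6 = Friday.
3498 mod 7 = 5, so 3498 days after a Friday is Friday + 5 = Wednesday.

Wednesday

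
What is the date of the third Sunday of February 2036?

February 1, 2036 is a Friday.
The first Sunday is therefore February 3 (2 days later).
The third Sunday is 3 + 2×7 = February 17.

February 17, 2036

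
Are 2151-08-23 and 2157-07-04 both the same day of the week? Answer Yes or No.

Yes

From Aug 23, 2151 to Jul 4, 2157 is 2142 days.
2142 mod 7 = 0, so they are the same weekday.
(Aug 23, 2151 is a Monday; Jul 4, 2157 is a Monday.)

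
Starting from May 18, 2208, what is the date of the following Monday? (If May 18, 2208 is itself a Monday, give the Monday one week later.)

May 23, 2208

May 18, 2208 is a Wednesday.
From Wednesday to the next Monday is 5 days.
May 18, 2208 + 5 = May 23, 2208.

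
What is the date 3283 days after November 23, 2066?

November 19, 2075

+365 (one year) → Nov 23, 2067 (2918 left).
+366 (one year; includes Feb 29, 2068) → Nov 23, 2068 (2552 left).
+365 (one year) → Nov 23, 2069 (2187 left).
+365 (one year) → Nov 23, 2070 (1822 left).
+365 (one year) → Nov 23, 2071 (1457 left).
+366 (one year; includes Feb 29, 2072) → Nov 23, 2072 (1091 left).
+365 (one year) → Nov 23, 2073 (726 left).
+365 (one year) → Nov 23, 2074 (361 left).
Nov has 30 days: +8 → Dec 1, 2074 (353 left).
Dec has 31 days: +31 → Jan 1, 2075 (322 left).
Jan has 31 days: +31 → Feb 1, 2075 (291 left).
Feb has 28 days: +28 → Mar 1, 2075 (263 left).
Mar has 31 days: +31 → Apr 1, 2075 (232 left).
Apr has 30 days: +30 → May 1, 2075 (202 left).
May has 31 days: +31 → Jun 1, 2075 (171 left).
Jun has 30 days: +30 → Jul 1, 2075 (141 left).
Jul has 31 days: +31 → Aug 1, 2075 (110 left).
Aug has 31 days: +31 → Sep 1, 2075 (79 left).
Sep has 30 days: +30 → Oct 1, 2075 (49 left).
Oct has 31 days: +31 → Nov 1, 2075 (18 left).
+18 → Nov 19, 2075.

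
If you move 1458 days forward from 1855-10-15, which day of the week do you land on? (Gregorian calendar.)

Wednesday

First find the weekday of Oct 15, 1855. Doomsday rule: the anchor day for the 1800s is Friday. For year 55: 55÷12 = 4 r 7, and 7÷4 = 1, so 4+7+1 = 12.
Friday + 12 ≡ Wednesday — that's 1855's doomsday.
In October the doomsday date is Oct 10.
Oct 15 is 5 days after Oct 10; 5 mod 7 = 5, so Wednesday + 5 = Monday.
1458 mod 7 = 2, so 1458 days after a Monday is Monday + 2 = Wednesday.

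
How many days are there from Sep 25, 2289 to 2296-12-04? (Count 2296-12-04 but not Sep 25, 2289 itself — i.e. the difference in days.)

2627

Sep 25, 2289 → Sep 25, 2290: 365 days.
Sep 25, 2290 → Sep 25, 2291: 365 days.
Sep 25, 2291 → Sep 25, 2292: 366 days (Feb 29, 2292 is in that span).
Sep 25, 2292 → Sep 25, 2293: 365 days.
Sep 25, 2293 → Sep 25, 2294: 365 days.
Sep 25, 2294 → Sep 25, 2295: 365 days.
Sep 25, 2295 → Sep 25, 2296: 366 days (Feb 29, 2296 is in that span).
Sep 25, 2296 → Oct 25, 2296: 30 days (September has 30).
Oct 25, 2296 → Nov 25, 2296: 31 days (October has 31).
Nov 25, 2296 → Dec 4, 2296: 9 days.
Total: 2627 days.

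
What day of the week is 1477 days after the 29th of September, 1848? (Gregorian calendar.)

First find the weekday of Sep 29, 1848. Doomsday rule: the anchor day for the 1800s is Friday. For year 48: 48÷12 = 4 r 0, and 0÷4 = 0, so 4+0+0 = 4.
Friday + 4 ≡ Tuesday — that's 1848's doomsday.
In September the doomsday date is Sep 5.
Sep 29 is 24 days after Sep 5; 24 mod 7 = 3, so Tuesday + 3 = Friday.
1477 mod 7 = 0, so 1477 days after a Friday is Friday + 0 = Friday.

Friday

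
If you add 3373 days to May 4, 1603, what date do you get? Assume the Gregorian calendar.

+366 (one year; includes Feb 29, 1604) → May 4, 1604 (3007 left).
+365 (one year) → May 4, 1605 (2642 left).
+365 (one year) → May 4, 1606 (2277 left).
+365 (one year) → May 4, 1607 (1912 left).
+366 (one year; includes Feb 29, 1608) → May 4, 1608 (1546 left).
+365 (one year) → May 4, 1609 (1181 left).
+365 (one year) → May 4, 1610 (816 left).
+365 (one year) → May 4, 1611 (451 left).
+366 (one year; includes Feb 29, 1612) → May 4, 1612 (85 left).
May has 31 days: +28 → Jun 1, 1612 (57 left).
Jun has 30 days: +30 → Jul 1, 1612 (27 left).
+27 → Jul 28, 1612.

July 28, 1612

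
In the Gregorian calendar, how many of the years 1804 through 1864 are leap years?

Multiples of 4 in [1804,1864]: 16.
Of those, multiples of 100: 0 (not leap unless ÷400).
Multiples of 400: 0.
Leap years = 16 − 0 + 0 = 16.

16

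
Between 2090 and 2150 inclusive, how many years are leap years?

Multiples of 4 in [2090,2150]: 15.
Of those, multiples of 100: 1 (not leap unless ÷400).
Multiples of 400: 0.
Leap years = 15 − 1 + 0 = 14.

14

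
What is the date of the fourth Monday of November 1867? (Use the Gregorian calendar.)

November 1, 1867 is a Friday.
The first Monday is therefore November 4 (3 days later).
The fourth Monday is 4 + 3×7 = November 25.

November 25, 1867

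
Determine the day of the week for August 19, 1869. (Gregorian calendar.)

Doomsday rule: the anchor day for the 1800s is Friday. For year 69: 69÷12 = 5 r 9, and 9÷4 = 2, so 5+9+2 = 16.
Friday + 16 ≡ Sunday — that's 1869's doomsday.
In August the doomsday date is Aug 8.
Aug 19 is 11 days after Aug 8; 11 mod 7 = 4, so Sunday + 4 = Thursday.

Thursday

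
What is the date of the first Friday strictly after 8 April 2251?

April 11, 2251

Apr 8, 2251 is a Tuesday.
From Tuesday to the next Friday is 3 days.
Apr 8, 2251 + 3 = Apr 11, 2251.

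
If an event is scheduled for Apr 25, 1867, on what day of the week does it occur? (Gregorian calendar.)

Thursday

Doomsday rule: the anchor day for the 1800s is Friday. For year 67: 67÷12 = 5 r 7, and 7÷4 = 1, so 5+7+1 = 13.
Friday + 13 ≡ Thursday — that's 1867's doomsday.
In April the doomsday date is Apr 4.
Apr 25 is 21 days after Apr 4; 21 mod 7 = 0, so Thursday + 0 = Thursday.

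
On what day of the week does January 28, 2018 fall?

Sunday

January 1, 2018 is a Monday.
Jan 1, 2018 → Jan 28, 2018: 27 days.
Total: 27 days.
27 mod 7 = 6, so Monday + 6 = Sunday.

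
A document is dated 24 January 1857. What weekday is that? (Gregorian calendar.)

Doomsday rule: the anchor day for the 1800s is Friday. For year 57: 57÷12 = 4 r 9, and 9÷4 = 2, so 4+9+2 = 15.
Friday + 15 ≡ Saturday — that's 1857's doomsday.
In January the doomsday date is Jan 3 (1857 is not a leap year).
Jan 24 is 21 days after Jan 3; 21 mod 7 = 0, so Saturday + 0 = Saturday.

Saturday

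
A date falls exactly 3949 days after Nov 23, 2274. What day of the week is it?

First find the weekday of Nov 23, 2274. Doomsday rule: the anchor day for the 2200s is Friday. For year 74: 74÷12 = 6 r 2, and 2÷4 = 0, so 6+2+0 = 8.
Friday + 8 ≡ Saturday — that's 2274's doomsday.
In November the doomsday date is Nov 7.
Nov 23 is 16 days after Nov 7; 16 mod 7 = 2, so Saturday + 2 = Monday.
3949 mod 7 = 1, so 3949 days after a Monday is Monday + 1 = Tuesday.

Tuesday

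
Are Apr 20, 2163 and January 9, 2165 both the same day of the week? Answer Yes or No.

Yes

From Apr 20, 2163 to Jan 9, 2165 is 630 days.
630 mod 7 = 0, so they are the same weekday.
(Apr 20, 2163 is a Wednesday; Jan 9, 2165 is a Wednesday.)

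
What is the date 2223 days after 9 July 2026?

+365 (one year) → Jul 9, 2027 (1858 left).
+366 (one year; includes Feb 29, 2028) → Jul 9, 2028 (1492 left).
+365 (one year) → Jul 9, 2029 (1127 left).
+365 (one year) → Jul 9, 2030 (762 left).
+365 (one year) → Jul 9, 2031 (397 left).
Jul has 31 days: +23 → Aug 1, 2031 (374 left).
Aug has 31 days: +31 → Sep 1, 2031 (343 left).
Sep has 30 days: +30 → Oct 1, 2031 (313 left).
Oct has 31 days: +31 → Nov 1, 2031 (282 left).
Nov has 30 days: +30 → Dec 1, 2031 (252 left).
Dec has 31 days: +31 → Jan 1, 2032 (221 left).
Jan has 31 days: +31 → Feb 1, 2032 (190 left).
Feb has 29 days: +29 → Mar 1, 2032 (161 left).
Mar has 31 days: +31 → Apr 1, 2032 (130 left).
Apr has 30 days: +30 → May 1, 2032 (100 left).
May has 31 days: +31 → Jun 1, 2032 (69 left).
Jun has 30 days: +30 → Jul 1, 2032 (39 left).
Jul has 31 days: +31 → Aug 1, 2032 (8 left).
+8 → Aug 9, 2032.

August 9, 2032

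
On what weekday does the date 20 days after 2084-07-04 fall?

Jul 4, 2084 is a Tuesday.
20 mod 7 = 6, so 20 days after a Tuesday is Tuesday + 6 = Monday.

Monday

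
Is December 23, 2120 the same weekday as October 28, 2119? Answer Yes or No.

From Oct 28, 2119 to Dec 23, 2120 is 422 days.
422 mod 7 = 2, so they are different weekdays.
(Oct 28, 2119 is a Saturday; Dec 23, 2120 is a Monday.)

No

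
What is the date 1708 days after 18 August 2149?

+365 (one year) → Aug 18, 2150 (1343 left).
+365 (one year) → Aug 18, 2151 (978 left).
+366 (one year; includes Feb 29, 2152) → Aug 18, 2152 (612 left).
+365 (one year) → Aug 18, 2153 (247 left).
Aug has 31 days: +14 → Sep 1, 2153 (233 left).
Sep has 30 days: +30 → Oct 1, 2153 (203 left).
Oct has 31 days: +31 → Nov 1, 2153 (172 left).
Nov has 30 days: +30 → Dec 1, 2153 (142 left).
Dec has 31 days: +31 → Jan 1, 2154 (111 left).
Jan has 31 days: +31 → Feb 1, 2154 (80 left).
Feb has 28 days: +28 → Mar 1, 2154 (52 left).
Mar has 31 days: +31 → Apr 1, 2154 (21 left).
+21 → Apr 22, 2154.

April 22, 2154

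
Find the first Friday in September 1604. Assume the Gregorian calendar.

September 1, 1604 is a Wednesday.
The first Friday is therefore September 3 (2 days later).

September 3, 1604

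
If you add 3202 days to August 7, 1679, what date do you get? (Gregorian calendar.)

+366 (one year; includes Feb 29, 1680) → Aug 7, 1680 (2836 left).
+365 (one year) → Aug 7, 1681 (2471 left).
+365 (one year) → Aug 7, 1682 (2106 left).
+365 (one year) → Aug 7, 1683 (1741 left).
+366 (one year; includes Feb 29, 1684) → Aug 7, 1684 (1375 left).
+365 (one year) → Aug 7, 1685 (1010 left).
+365 (one year) → Aug 7, 1686 (645 left).
+365 (one year) → Aug 7, 1687 (280 left).
Aug has 31 days: +25 → Sep 1, 1687 (255 left).
Sep has 30 days: +30 → Oct 1, 1687 (225 left).
Oct has 31 days: +31 → Nov 1, 1687 (194 left).
Nov has 30 days: +30 → Dec 1, 1687 (164 left).
Dec has 31 days: +31 → Jan 1, 1688 (133 left).
Jan has 31 days: +31 → Feb 1, 1688 (102 left).
Feb has 29 days: +29 → Mar 1, 1688 (73 left).
Mar has 31 days: +31 → Apr 1, 1688 (42 left).
Apr has 30 days: +30 → May 1, 1688 (12 left).
+12 → May 13, 1688.

May 13, 1688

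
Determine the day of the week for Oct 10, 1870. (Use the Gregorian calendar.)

Doomsday rule: the anchor day for the 1800s is Friday. For year 70: 70÷12 = 5 r 10, and 10÷4 = 2, so 5+10+2 = 17.
Friday + 17 ≡ Monday — that's 1870's doomsday.
In October the doomsday date is Oct 10.
Oct 10 is the doomsday itself: Monday.

Monday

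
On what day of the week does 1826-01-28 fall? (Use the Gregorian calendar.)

Saturday

Doomsday rule: the anchor day for the 1800s is Friday. For year 26: 26÷12 = 2 r 2, and 2÷4 = 0, so 2+2+0 = 4.
Friday + 4 ≡ Tuesday — that's 1826's doomsday.
In January the doomsday date is Jan 3 (1826 is not a leap year).
Jan 28 is 25 days after Jan 3; 25 mod 7 = 4, so Tuesday + 4 = Saturday.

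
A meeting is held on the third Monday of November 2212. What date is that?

November 1, 2212 is a Sunday.
The first Monday is therefore November 2 (1 days later).
The third Monday is 2 + 2×7 = November 16.

November 16, 2212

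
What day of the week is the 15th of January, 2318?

Tuesday

Doomsday rule: the anchor day for the 2300s is Wednesday. For year 18: 18÷12 = 1 r 6, and 6÷4 = 1, so 1+6+1 = 8.
Wednesday + 8 ≡ Thursday — that's 2318's doomsday.
In January the doomsday date is Jan 3 (2318 is not a leap year).
Jan 15 is 12 days after Jan 3; 12 mod 7 = 5, so Thursday + 5 = Tuesday.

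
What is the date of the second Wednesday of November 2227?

November 14, 2227

November 1, 2227 is a Thursday.
The first Wednesday is therefore November 7 (6 days later).
The second Wednesday is 7 + 1×7 = November 14.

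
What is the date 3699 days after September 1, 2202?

October 17, 2212

+365 (one year) → Sep 1, 2203 (3334 left).
+366 (one year; includes Feb 29, 2204) → Sep 1, 2204 (2968 left).
+365 (one year) → Sep 1, 2205 (2603 left).
+365 (one year) → Sep 1, 2206 (2238 left).
+365 (one year) → Sep 1, 2207 (1873 left).
+366 (one year; includes Feb 29, 2208) → Sep 1, 2208 (1507 left).
+365 (one year) → Sep 1, 2209 (1142 left).
+365 (one year) → Sep 1, 2210 (777 left).
+365 (one year) → Sep 1, 2211 (412 left).
+366 (one year; includes Feb 29, 2212) → Sep 1, 2212 (46 left).
Sep has 30 days: +30 → Oct 1, 2212 (16 left).
+16 → Oct 17, 2212.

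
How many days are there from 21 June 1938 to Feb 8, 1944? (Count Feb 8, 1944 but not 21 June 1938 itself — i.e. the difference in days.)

2058

Jun 21, 1938 → Jun 21, 1939: 365 days.
Jun 21, 1939 → Jun 21, 1940: 366 days (Feb 29, 1940 is in that span).
Jun 21, 1940 → Jun 21, 1941: 365 days.
Jun 21, 1941 → Jun 21, 1942: 365 days.
Jun 21, 1942 → Jun 21, 1943: 365 days.
Jun 21, 1943 → Jul 21, 1943: 30 days (June has 30).
Jul 21, 1943 → Aug 21, 1943: 31 days (July has 31).
Aug 21, 1943 → Sep 21, 1943: 31 days (August has 31).
Sep 21, 1943 → Oct 21, 1943: 30 days (September has 30).
Oct 21, 1943 → Nov 21, 1943: 31 days (October has 31).
Nov 21, 1943 → Dec 21, 1943: 30 days (November has 30).
Dec 21, 1943 → Jan 21, 1944: 31 days (December has 31).
Jan 21, 1944 → Feb 8, 1944: 18 days.
Total: 2058 days.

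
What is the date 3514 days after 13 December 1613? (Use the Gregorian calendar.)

July 28, 1623

+365 (one year) → Dec 13, 1614 (3149 left).
+365 (one year) → Dec 13, 1615 (2784 left).
+366 (one year; includes Feb 29, 1616) → Dec 13, 1616 (2418 left).
+365 (one year) → Dec 13, 1617 (2053 left).
+365 (one year) → Dec 13, 1618 (1688 left).
+365 (one year) → Dec 13, 1619 (1323 left).
+366 (one year; includes Feb 29, 1620) → Dec 13, 1620 (957 left).
+365 (one year) → Dec 13, 1621 (592 left).
+365 (one year) → Dec 13, 1622 (227 left).
Dec has 31 days: +19 → Jan 1, 1623 (208 left).
Jan has 31 days: +31 → Feb 1, 1623 (177 left).
Feb has 28 days: +28 → Mar 1, 1623 (149 left).
Mar has 31 days: +31 → Apr 1, 1623 (118 left).
Apr has 30 days: +30 → May 1, 1623 (88 left).
May has 31 days: +31 → Jun 1, 1623 (57 left).
Jun has 30 days: +30 → Jul 1, 1623 (27 left).
+27 → Jul 28, 1623.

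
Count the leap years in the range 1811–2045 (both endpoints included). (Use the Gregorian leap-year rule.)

Multiples of 4 in [1811,2045]: 59.
Of those, multiples of 100: 2 (not leap unless ÷400).
Multiples of 400: 1.
Leap years = 59 − 2 + 1 = 58.

58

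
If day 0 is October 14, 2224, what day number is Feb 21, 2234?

Oct 14, 2224 → Oct 14, 2225: 365 days.
Oct 14, 2225 → Oct 14, 2226: 365 days.
Oct 14, 2226 → Oct 14, 2227: 365 days.
Oct 14, 2227 → Oct 14, 2228: 366 days (Feb 29, 2228 is in that span).
Oct 14, 2228 → Oct 14, 2229: 365 days.
Oct 14, 2229 → Oct 14, 2230: 365 days.
Oct 14, 2230 → Oct 14, 2231: 365 days.
Oct 14, 2231 → Oct 14, 2232: 366 days (Feb 29, 2232 is in that span).
Oct 14, 2232 → Oct 14, 2233: 365 days.
Oct 14, 2233 → Nov 14, 2233: 31 days (October has 31).
Nov 14, 2233 → Dec 14, 2233: 30 days (November has 30).
Dec 14, 2233 → Jan 14, 2234: 31 days (December has 31).
Jan 14, 2234 → Feb 14, 2234: 31 days (January has 31).
Feb 14, 2234 → Feb 21, 2234: 7 days.
Total: 3417 days.

3417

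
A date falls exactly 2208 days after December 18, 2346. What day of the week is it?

Saturday

Dec 18, 2346 is a Wednesday.
2208 mod 7 = 3, so 2208 days after a Wednesday is Wednesday + 3 = Saturday.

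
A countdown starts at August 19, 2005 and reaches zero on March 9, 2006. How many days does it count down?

Aug 19, 2005 → Sep 19, 2005: 31 days (August has 31).
Sep 19, 2005 → Oct 19, 2005: 30 days (September has 30).
Oct 19, 2005 → Nov 19, 2005: 31 days (October has 31).
Nov 19, 2005 → Dec 19, 2005: 30 days (November has 30).
Dec 19, 2005 → Jan 19, 2006: 31 days (December has 31).
Jan 19, 2006 → Feb 19, 2006: 31 days (January has 31).
Feb 19, 2006 → Mar 9, 2006: 18 days.
Total: 202 days.

202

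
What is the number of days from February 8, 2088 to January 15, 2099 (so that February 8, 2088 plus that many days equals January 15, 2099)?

3994

Feb 8, 2088 → Feb 8, 2089: 366 days (Feb 29, 2088 is in that span).
Feb 8, 2089 → Feb 8, 2090: 365 days.
Feb 8, 2090 → Feb 8, 2091: 365 days.
Feb 8, 2091 → Feb 8, 2092: 365 days.
Feb 8, 2092 → Feb 8, 2093: 366 days (Feb 29, 2092 is in that span).
Feb 8, 2093 → Feb 8, 2094: 365 days.
Feb 8, 2094 → Feb 8, 2095: 365 days.
Feb 8, 2095 → Feb 8, 2096: 365 days.
Feb 8, 2096 → Feb 8, 2097: 366 days (Feb 29, 2096 is in that span).
Feb 8, 2097 → Feb 8, 2098: 365 days.
Feb 8, 2098 → Mar 8, 2098: 28 days (February has 28).
Mar 8, 2098 → Apr 8, 2098: 31 days (March has 31).
Apr 8, 2098 → May 8, 2098: 30 days (April has 30).
May 8, 2098 → Jun 8, 2098: 31 days (May has 31).
Jun 8, 2098 → Jul 8, 2098: 30 days (June has 30).
Jul 8, 2098 → Aug 8, 2098: 31 days (July has 31).
Aug 8, 2098 → Sep 8, 2098: 31 days (August has 31).
Sep 8, 2098 → Oct 8, 2098: 30 days (September has 30).
Oct 8, 2098 → Nov 8, 2098: 31 days (October has 31).
Nov 8, 2098 → Dec 8, 2098: 30 days (November has 30).
Dec 8, 2098 → Jan 8, 2099: 31 days (December has 31).
Jan 8, 2099 → Jan 15, 2099: 7 days.
Total: 3994 days.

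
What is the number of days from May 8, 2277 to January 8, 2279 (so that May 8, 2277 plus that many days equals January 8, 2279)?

May 8, 2277 → May 8, 2278: 365 days.
May 8, 2278 → Jun 8, 2278: 31 days (May has 31).
Jun 8, 2278 → Jul 8, 2278: 30 days (June has 30).
Jul 8, 2278 → Aug 8, 2278: 31 days (July has 31).
Aug 8, 2278 → Sep 8, 2278: 31 days (August has 31).
Sep 8, 2278 → Oct 8, 2278: 30 days (September has 30).
Oct 8, 2278 → Nov 8, 2278: 31 days (October has 31).
Nov 8, 2278 → Dec 8, 2278: 30 days (November has 30).
Dec 8, 2278 → Jan 8, 2279: 31 days.
Total: 610 days.

610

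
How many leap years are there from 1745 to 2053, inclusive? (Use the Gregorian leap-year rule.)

Multiples of 4 in [1745,2053]: 77.
Of those, multiples of 100: 3 (not leap unless ÷400).
Multiples of 400: 1.
Leap years = 77 − 3 + 1 = 75.

75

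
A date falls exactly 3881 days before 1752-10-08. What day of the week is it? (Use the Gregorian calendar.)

First find the weekday of Oct 8, 1752. Doomsday rule: the anchor day for the 1700s is Sunday. For year 52: 52÷12 = 4 r 4, and 4÷4 = 1, so 4+4+1 = 9.
Sunday + 9 ≡ Tuesday — that's 1752's doomsday.
In October the doomsday date is Oct 10.
Oct 8 is 2 days before Oct 10; 2 mod 7 = 2, so Tuesday − 2 = Sunday.
3881 mod 7 = 3, so 3881 days before a Sunday is Sunday − 3 = Thursday.

Thursday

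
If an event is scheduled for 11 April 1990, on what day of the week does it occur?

Wednesday

January 1, 1990 is a Monday.
Jan 1, 1990 → Feb 1, 1990: 31 days (January has 31).
Feb 1, 1990 → Mar 1, 1990: 28 days (February has 28).
Mar 1, 1990 → Apr 1, 1990: 31 days (March has 31).
Apr 1, 1990 → Apr 11, 1990: 10 days.
Total: 100 days.
100 mod 7 = 2, so Monday + 2 = Wednesday.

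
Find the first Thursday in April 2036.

April 1, 2036 is a Tuesday.
The first Thursday is therefore April 3 (2 days later).

April 3, 2036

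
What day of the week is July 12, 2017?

Doomsday rule: the anchor day for the 2000s is Tuesday. For year 17: 17÷12 = 1 r 5, and 5÷4 = 1, so 1+5+1 = 7.
Tuesday + 7 ≡ Tuesday — that's 2017's doomsday.
In July the doomsday date is Jul 11.
Jul 12 is 1 day after Jul 11; 1 mod 7 = 1, so Tuesday + 1 = Wednesday.

Wednesday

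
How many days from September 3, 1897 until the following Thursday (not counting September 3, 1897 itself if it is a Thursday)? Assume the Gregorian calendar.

Sep 3, 1897 is a Friday.
From Friday to the next Thursday is 6 days.

6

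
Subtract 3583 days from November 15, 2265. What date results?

−365 (one year) → Nov 15, 2264 (3218 left).
−366 (one year; includes Feb 29, 2264) → Nov 15, 2263 (2852 left).
−365 (one year) → Nov 15, 2262 (2487 left).
−365 (one year) → Nov 15, 2261 (2122 left).
−365 (one year) → Nov 15, 2260 (1757 left).
−366 (one year; includes Feb 29, 2260) → Nov 15, 2259 (1391 left).
−365 (one year) → Nov 15, 2258 (1026 left).
−365 (one year) → Nov 15, 2257 (661 left).
−365 (one year) → Nov 15, 2256 (296 left).
−15 → Oct 31, 2256 (end of Oct, 31 days; 281 left).
−31 → Sep 30, 2256 (end of Sep, 30 days; 250 left).
−30 → Aug 31, 2256 (end of Aug, 31 days; 220 left).
−31 → Jul 31, 2256 (end of Jul, 31 days; 189 left).
−31 → Jun 30, 2256 (end of Jun, 30 days; 158 left).
−30 → May 31, 2256 (end of May, 31 days; 128 left).
−31 → Apr 30, 2256 (end of Apr, 30 days; 97 left).
−30 → Mar 31, 2256 (end of Mar, 31 days; 67 left).
−31 → Feb 29, 2256 (end of Feb, 29 days; 36 left).
−29 → Jan 31, 2256 (end of Jan, 31 days; 7 left).
−7 → Jan 24, 2256.

January 24, 2256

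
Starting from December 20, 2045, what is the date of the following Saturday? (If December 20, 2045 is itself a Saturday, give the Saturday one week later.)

December 23, 2045

Dec 20, 2045 is a Wednesday.
From Wednesday to the next Saturday is 3 days.
Dec 20, 2045 + 3 = Dec 23, 2045.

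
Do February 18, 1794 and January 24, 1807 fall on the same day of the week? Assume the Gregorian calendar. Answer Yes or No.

No

From Feb 18, 1794 to Jan 24, 1807 is 4722 days.
4722 mod 7 = 4, so they are different weekdays.
(Feb 18, 1794 is a Tuesday; Jan 24, 1807 is a Saturday.)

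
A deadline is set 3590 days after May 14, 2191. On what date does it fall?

March 13, 2201

+366 (one year; includes Feb 29, 2192) → May 14, 2192 (3224 left).
+365 (one year) → May 14, 2193 (2859 left).
+365 (one year) → May 14, 2194 (2494 left).
+365 (one year) → May 14, 2195 (2129 left).
+366 (one year; includes Feb 29, 2196) → May 14, 2196 (1763 left).
+365 (one year) → May 14, 2197 (1398 left).
+365 (one year) → May 14, 2198 (1033 left).
+365 (one year) → May 14, 2199 (668 left).
+365 (one year) → May 14, 2200 (303 left).
May has 31 days: +18 → Jun 1, 2200 (285 left).
Jun has 30 days: +30 → Jul 1, 2200 (255 left).
Jul has 31 days: +31 → Aug 1, 2200 (224 left).
Aug has 31 days: +31 → Sep 1, 2200 (193 left).
Sep has 30 days: +30 → Oct 1, 2200 (163 left).
Oct has 31 days: +31 → Nov 1, 2200 (132 left).
Nov has 30 days: +30 → Dec 1, 2200 (102 left).
Dec has 31 days: +31 → Jan 1, 2201 (71 left).
Jan has 31 days: +31 → Feb 1, 2201 (40 left).
Feb has 28 days: +28 → Mar 1, 2201 (12 left).
+12 → Mar 13, 2201.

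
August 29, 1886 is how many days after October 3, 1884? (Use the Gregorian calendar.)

Oct 3, 1884 → Oct 3, 1885: 365 days.
Oct 3, 1885 → Nov 3, 1885: 31 days (October has 31).
Nov 3, 1885 → Dec 3, 1885: 30 days (November has 30).
Dec 3, 1885 → Jan 3, 1886: 31 days (December has 31).
Jan 3, 1886 → Feb 3, 1886: 31 days (January has 31).
Feb 3, 1886 → Mar 3, 1886: 28 days (February has 28).
Mar 3, 1886 → Apr 3, 1886: 31 days (March has 31).
Apr 3, 1886 → May 3, 1886: 30 days (April has 30).
May 3, 1886 → Jun 3, 1886: 31 days (May has 31).
Jun 3, 1886 → Jul 3, 1886: 30 days (June has 30).
Jul 3, 1886 → Aug 3, 1886: 31 days (July has 31).
Aug 3, 1886 → Aug 29, 1886: 26 days.
Total: 695 days.

695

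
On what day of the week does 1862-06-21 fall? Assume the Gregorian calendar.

Doomsday rule: the anchor day for the 1800s is Friday. For year 62: 62÷12 = 5 r 2, and 2÷4 = 0, so 5+2+0 = 7.
Friday + 7 ≡ Friday — that's 1862's doomsday.
In June the doomsday date is Jun 6.
Jun 21 is 15 days after Jun 6; 15 mod 7 = 1, so Friday + 1 = Saturday.

Saturday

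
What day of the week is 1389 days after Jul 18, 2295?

Sunday

First find the weekday of Jul 18, 2295. Doomsday rule: the anchor day for the 2200s is Friday. For year 95: 95÷12 = 7 r 11, and 11÷4 = 2, so 7+11+2 = 20.
Friday + 20 ≡ Thursday — that's 2295's doomsday.
In July the doomsday date is Jul 11.
Jul 18 is 7 days after Jul 11; 7 mod 7 = 0, so Thursday + 0 = Thursday.
1389 mod 7 = 3, so 1389 days after a Thursday is Thursday + 3 = Sunday.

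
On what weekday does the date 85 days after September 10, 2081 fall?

Thursday

First find the weekday of Sep 10, 2081. Doomsday rule: the anchor day for the 2000s is Tuesday. For year 81: 81÷12 = 6 r 9, and 9÷4 = 2, so 6+9+2 = 17.
Tuesday + 17 ≡ Friday — that's 2081's doomsday.
In September the doomsday date is Sep 5.
Sep 10 is 5 days after Sep 5; 5 mod 7 = 5, so Friday + 5 = Wednesday.
85 mod 7 = 1, so 85 days after a Wednesday is Wednesday + 1 = Thursday.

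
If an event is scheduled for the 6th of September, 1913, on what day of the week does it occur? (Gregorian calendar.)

January 1, 1913 is a Wednesday.
Jan 1, 1913 → Feb 1, 1913: 31 days (January has 31).
Feb 1, 1913 → Mar 1, 1913: 28 days (February has 28).
Mar 1, 1913 → Apr 1, 1913: 31 days (March has 31).
Apr 1, 1913 → May 1, 1913: 30 days (April has 30).
May 1, 1913 → Jun 1, 1913: 31 days (May has 31).
Jun 1, 1913 → Jul 1, 1913: 30 days (June has 30).
Jul 1, 1913 → Aug 1, 1913: 31 days (July has 31).
Aug 1, 1913 → Sep 1, 1913: 31 days (August has 31).
Sep 1, 1913 → Sep 6, 1913: 5 days.
Total: 248 days.
248 mod 7 = 3, so Wednesday + 3 = Saturday.

Saturday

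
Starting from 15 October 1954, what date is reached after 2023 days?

April 29, 1960

+365 (one year) → Oct 15, 1955 (1658 left).
+366 (one year; includes Feb 29, 1956) → Oct 15, 1956 (1292 left).
+365 (one year) → Oct 15, 1957 (927 left).
+365 (one year) → Oct 15, 1958 (562 left).
+365 (one year) → Oct 15, 1959 (197 left).
Oct has 31 days: +17 → Nov 1, 1959 (180 left).
Nov has 30 days: +30 → Dec 1, 1959 (150 left).
Dec has 31 days: +31 → Jan 1, 1960 (119 left).
Jan has 31 days: +31 → Feb 1, 1960 (88 left).
Feb has 29 days: +29 → Mar 1, 1960 (59 left).
Mar has 31 days: +31 → Apr 1, 1960 (28 left).
+28 → Apr 29, 1960.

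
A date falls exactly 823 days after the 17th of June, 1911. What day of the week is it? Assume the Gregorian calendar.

First find the weekday of Jun 17, 1911. Doomsday rule: the anchor day for the 1900s is Wednesday. For year 11: 11÷12 = 0 r 11, and 11÷4 = 2, so 0+11+2 = 13.
Wednesday + 13 ≡ Tuesday — that's 1911's doomsday.
In June the doomsday date is Jun 6.
Jun 17 is 11 days after Jun 6; 11 mod 7 = 4, so Tuesday + 4 = Saturday.
823 mod 7 = 4, so 823 days after a Saturday is Saturday + 4 = Wednesday.

Wednesday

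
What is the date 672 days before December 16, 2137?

−365 (one year) → Dec 16, 2136 (307 left).
−16 → Nov 30, 2136 (end of Nov, 30 days; 291 left).
−30 → Oct 31, 2136 (end of Oct, 31 days; 261 left).
−31 → Sep 30, 2136 (end of Sep, 30 days; 230 left).
−30 → Aug 31, 2136 (end of Aug, 31 days; 200 left).
−31 → Jul 31, 2136 (end of Jul, 31 days; 169 left).
−31 → Jun 30, 2136 (end of Jun, 30 days; 138 left).
−30 → May 31, 2136 (end of May, 31 days; 108 left).
−31 → Apr 30, 2136 (end of Apr, 30 days; 77 left).
−30 → Mar 31, 2136 (end of Mar, 31 days; 47 left).
−31 → Feb 29, 2136 (end of Feb, 29 days; 16 left).
−16 → Feb 13, 2136.

February 13, 2136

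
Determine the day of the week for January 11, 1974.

Doomsday rule: the anchor day for the 1900s is Wednesday. For year 74: 74÷12 = 6 r 2, and 2÷4 = 0, so 6+2+0 = 8.
Wednesday + 8 ≡ Thursday — that's 1974's doomsday.
In January the doomsday date is Jan 3 (1974 is not a leap year).
Jan 11 is 8 days after Jan 3; 8 mod 7 = 1, so Thursday + 1 = Friday.

Friday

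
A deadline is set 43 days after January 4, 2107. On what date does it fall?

Jan has 31 days: +28 → Feb 1, 2107 (15 left).
+15 → Feb 16, 2107.

February 16, 2107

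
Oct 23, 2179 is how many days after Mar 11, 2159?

7531

Mar 11, 2159 → Mar 11, 2160: 366 days (Feb 29, 2160 is in that span).
Mar 11, 2160 → Mar 11, 2161: 365 days.
Mar 11, 2161 → Mar 11, 2162: 365 days.
Mar 11, 2162 → Mar 11, 2163: 365 days.
Mar 11, 2163 → Mar 11, 2164: 366 days (Feb 29, 2164 is in that span).
Mar 11, 2164 → Mar 11, 2165: 365 days.
Mar 11, 2165 → Mar 11, 2166: 365 days.
Mar 11, 2166 → Mar 11, 2167: 365 days.
Mar 11, 2167 → Mar 11, 2168: 366 days (Feb 29, 2168 is in that span).
Mar 11, 2168 → Mar 11, 2169: 365 days.
Mar 11, 2169 → Mar 11, 2170: 365 days.
Mar 11, 2170 → Mar 11, 2171: 365 days.
Mar 11, 2171 → Mar 11, 2172: 366 days (Feb 29, 2172 is in that span).
Mar 11, 2172 → Mar 11, 2173: 365 days.
Mar 11, 2173 → Mar 11, 2174: 365 days.
Mar 11, 2174 → Mar 11, 2175: 365 days.
Mar 11, 2175 → Mar 11, 2176: 366 days (Feb 29, 2176 is in that span).
Mar 11, 2176 → Mar 11, 2177: 365 days.
Mar 11, 2177 → Mar 11, 2178: 365 days.
Mar 11, 2178 → Mar 11, 2179: 365 days.
Mar 11, 2179 → Apr 11, 2179: 31 days (March has 31).
Apr 11, 2179 → May 11, 2179: 30 days (April has 30).
May 11, 2179 → Jun 11, 2179: 31 days (May has 31).
Jun 11, 2179 → Jul 11, 2179: 30 days (June has 30).
Jul 11, 2179 → Aug 11, 2179: 31 days (July has 31).
Aug 11, 2179 → Sep 11, 2179: 31 days (August has 31).
Sep 11, 2179 → Oct 11, 2179: 30 days (September has 30).
Oct 11, 2179 → Oct 23, 2179: 12 days.
Total: 7531 days.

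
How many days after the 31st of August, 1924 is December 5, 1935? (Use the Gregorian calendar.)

4113

Aug 31, 1924 → Aug 31, 1925: 365 days.
Aug 31, 1925 → Aug 31, 1926: 365 days.
Aug 31, 1926 → Aug 31, 1927: 365 days.
Aug 31, 1927 → Aug 31, 1928: 366 days (Feb 29, 1928 is in that span).
Aug 31, 1928 → Aug 31, 1929: 365 days.
Aug 31, 1929 → Aug 31, 1930: 365 days.
Aug 31, 1930 → Aug 31, 1931: 365 days.
Aug 31, 1931 → Aug 31, 1932: 366 days (Feb 29, 1932 is in that span).
Aug 31, 1932 → Aug 31, 1933: 365 days.
Aug 31, 1933 → Aug 31, 1934: 365 days.
Aug 31, 1934 → Aug 31, 1935: 365 days.
Aug 31, 1935 → Sep 30, 1935: 30 days (August has 31).
Sep 30, 1935 → Oct 30, 1935: 30 days (September has 30).
Oct 30, 1935 → Nov 30, 1935: 31 days (October has 31).
Nov 30, 1935 → Dec 5, 1935: 5 days.
Total: 4113 days.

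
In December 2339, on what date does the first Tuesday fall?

December 1, 2339 is a Friday.
The first Tuesday is therefore December 5 (4 days later).

December 5, 2339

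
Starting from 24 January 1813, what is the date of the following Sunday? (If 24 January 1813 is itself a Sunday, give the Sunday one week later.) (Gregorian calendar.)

Jan 24, 1813 is a Sunday.
From Sunday to the next Sunday is 7 days.
Jan 24, 1813 + 7 = Jan 31, 1813.

January 31, 1813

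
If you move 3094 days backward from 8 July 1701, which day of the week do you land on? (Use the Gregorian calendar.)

First find the weekday of Jul 8, 1701. Doomsday rule: the anchor day for the 1700s is Sunday. For year 01: 1÷12 = 0 r 1, and 1÷4 = 0, so 0+1+0 = 1.
Sunday + 1 ≡ Monday — that's 1701's doomsday.
In July the doomsday date is Jul 11.
Jul 8 is 3 days before Jul 11; 3 mod 7 = 3, so Monday − 3 = Friday.
3094 mod 7 = 0, so 3094 days before a Friday is Friday − 0 = Friday.

Friday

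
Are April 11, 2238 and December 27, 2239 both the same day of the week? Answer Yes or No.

No

From Apr 11, 2238 to Dec 27, 2239 is 625 days.
625 mod 7 = 2, so they are different weekdays.
(Apr 11, 2238 is a Wednesday; Dec 27, 2239 is a Friday.)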